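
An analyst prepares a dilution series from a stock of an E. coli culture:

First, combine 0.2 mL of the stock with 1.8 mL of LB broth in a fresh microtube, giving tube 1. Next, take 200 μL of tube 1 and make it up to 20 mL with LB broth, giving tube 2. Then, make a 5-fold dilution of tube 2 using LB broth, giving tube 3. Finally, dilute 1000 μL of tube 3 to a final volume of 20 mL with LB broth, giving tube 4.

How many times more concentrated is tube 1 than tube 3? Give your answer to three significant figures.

500

Step 1: 0.2 mL + 1.8 mL = 2 mL total → factor 2/0.2 = 10
Step 2: 200 μL brought to 20 mL → factor 20000/200 = 100
Step 3: 5-fold → factor 5
Dilution factor to tube 1 = 10; to tube 3 = 5000
[tube 1]/[tube 3] = (factor to tube 3)/(factor to tube 1) = 5000/10 = 500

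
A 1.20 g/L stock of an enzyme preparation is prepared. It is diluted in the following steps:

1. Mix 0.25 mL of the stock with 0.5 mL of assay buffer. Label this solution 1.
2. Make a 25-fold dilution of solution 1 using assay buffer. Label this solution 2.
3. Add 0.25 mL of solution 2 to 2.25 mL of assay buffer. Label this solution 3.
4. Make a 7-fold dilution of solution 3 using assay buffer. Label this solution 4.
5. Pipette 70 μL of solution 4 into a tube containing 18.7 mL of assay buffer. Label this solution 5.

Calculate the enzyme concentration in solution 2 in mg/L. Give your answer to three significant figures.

Step 1: 0.25 mL + 0.5 mL = 0.75 mL total → factor 0.75/0.25 = 3
Step 2: 25-fold → factor 25
Dilution factor through solution 2 = 3 × 25 = 75
[solution 2] = 1.20 g/L / 75 = 0.01600 g/L = 16.0 mg/L

16.0 mg/L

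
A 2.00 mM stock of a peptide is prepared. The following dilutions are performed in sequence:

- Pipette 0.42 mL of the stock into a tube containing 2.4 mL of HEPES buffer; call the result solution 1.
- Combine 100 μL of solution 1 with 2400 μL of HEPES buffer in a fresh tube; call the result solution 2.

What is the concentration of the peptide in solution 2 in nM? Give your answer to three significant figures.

1.19 × 10^4 nM

Step 1: 0.42 mL + 2.4 mL = 2.82 mL total → factor 2.82/0.42 = 6.7143
Step 2: 100 μL + 2400 μL = 2500 μL total → factor 2500/100 = 25
Overall dilution factor = 6.7143 × 25 = 167.86
Final = 2.00 mM / 167.86 = 0.01191 mM = 1.19 × 10^4 nM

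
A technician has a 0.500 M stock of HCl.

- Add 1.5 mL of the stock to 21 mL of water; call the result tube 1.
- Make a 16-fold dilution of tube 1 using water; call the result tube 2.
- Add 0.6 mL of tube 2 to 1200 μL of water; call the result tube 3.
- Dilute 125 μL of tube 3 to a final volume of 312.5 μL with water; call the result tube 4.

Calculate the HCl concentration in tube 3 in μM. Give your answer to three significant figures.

Step 1: 1.5 mL + 21 mL = 22.5 mL total → factor 22.5/1.5 = 15
Step 2: 16-fold → factor 16
Step 3: 0.6 mL + 1200 μL = 1.8 mL total → factor 1.8/0.6 = 3
Dilution factor through tube 3 = 15 × 16 × 3 = 720
[tube 3] = 0.500 M / 720 = 0.0006944 M = 694 μM

694 μM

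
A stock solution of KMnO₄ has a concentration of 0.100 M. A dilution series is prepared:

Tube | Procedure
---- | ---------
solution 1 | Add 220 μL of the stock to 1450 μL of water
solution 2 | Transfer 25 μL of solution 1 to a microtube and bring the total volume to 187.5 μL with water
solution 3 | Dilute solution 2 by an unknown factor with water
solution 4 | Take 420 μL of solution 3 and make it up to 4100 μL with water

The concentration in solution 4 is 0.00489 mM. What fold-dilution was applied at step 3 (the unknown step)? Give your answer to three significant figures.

36.8-fold

Step 1: 220 μL + 1450 μL = 1670 μL total → factor 1670/220 = 7.5909
Step 2: 25 μL brought to 187.5 μL → factor 187.5/25 = 7.5
Step 3: unknown factor x
Step 4: 420 μL brought to 4100 μL → factor 4100/420 = 9.7619
Product of known-step factors = 555.76
Overall factor = 0.100 M / (0.00489 mM) = 20450
x = 20450 / 555.76 = 36.8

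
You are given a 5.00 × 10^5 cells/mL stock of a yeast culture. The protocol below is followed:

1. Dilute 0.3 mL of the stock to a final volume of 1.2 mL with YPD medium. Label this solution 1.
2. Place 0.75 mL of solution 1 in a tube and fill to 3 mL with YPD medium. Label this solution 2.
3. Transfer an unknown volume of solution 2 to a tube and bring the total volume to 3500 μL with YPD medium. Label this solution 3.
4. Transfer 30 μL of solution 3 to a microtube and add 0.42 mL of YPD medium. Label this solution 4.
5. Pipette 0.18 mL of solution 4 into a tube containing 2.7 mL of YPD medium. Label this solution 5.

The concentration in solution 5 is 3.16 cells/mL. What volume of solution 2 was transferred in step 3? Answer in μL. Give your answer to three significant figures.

84.9 μL

Step 1: 0.3 mL brought to 1.2 mL → factor 1.2/0.3 = 4
Step 2: 0.75 mL brought to 3 mL → factor 3/0.75 = 4
Step 3: v brought to 3500 μL → factor = 3500 μL/v
Step 4: 30 μL + 0.42 mL = 450 μL total → factor 450/30 = 15
Step 5: 0.18 mL + 2.7 mL = 2.88 mL total → factor 2.88/0.18 = 16
Product of known-step factors = 3840
Overall factor = 5.00 × 10^5 cells/mL / (3.16 cells/mL) = 1.5823 × 10^5
Step-3 factor = 1.5823 × 10^5 / 3840 = 41.205
v = 3500 μL / 41.205 = 84.9 μL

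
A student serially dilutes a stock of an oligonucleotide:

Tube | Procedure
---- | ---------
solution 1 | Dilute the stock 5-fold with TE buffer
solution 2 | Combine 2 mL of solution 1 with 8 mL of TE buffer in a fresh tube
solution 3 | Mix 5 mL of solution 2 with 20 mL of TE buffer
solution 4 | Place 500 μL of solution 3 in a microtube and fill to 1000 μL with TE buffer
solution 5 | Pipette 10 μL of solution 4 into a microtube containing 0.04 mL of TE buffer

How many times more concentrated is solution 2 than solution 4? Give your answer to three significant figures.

10.0

Step 1: 5-fold → factor 5
Step 2: 2 mL + 8 mL = 10 mL total → factor 10/2 = 5
Step 3: 5 mL + 20 mL = 25 mL total → factor 25/5 = 5
Step 4: 500 μL brought to 1000 μL → factor 1000/500 = 2
Dilution factor to solution 2 = 25; to solution 4 = 250
[solution 2]/[solution 4] = (factor to solution 4)/(factor to solution 2) = 250/25 = 10.0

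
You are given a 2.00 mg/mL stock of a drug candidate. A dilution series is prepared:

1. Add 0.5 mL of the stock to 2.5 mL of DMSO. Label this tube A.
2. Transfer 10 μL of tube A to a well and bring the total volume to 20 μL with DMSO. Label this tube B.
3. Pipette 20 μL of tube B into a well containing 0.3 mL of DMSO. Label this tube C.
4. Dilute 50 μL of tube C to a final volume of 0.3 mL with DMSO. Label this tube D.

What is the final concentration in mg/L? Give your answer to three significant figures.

Step 1: 0.5 mL + 2.5 mL = 3 mL total → factor 3/0.5 = 6
Step 2: 10 μL brought to 20 μL → factor 20/10 = 2
Step 3: 20 μL + 0.3 mL = 320 μL total → factor 320/20 = 16
Step 4: 50 μL brought to 0.3 mL → factor 300/50 = 6
Overall dilution factor = 6 × 2 × 16 × 6 = 1152
Final = 2.00 mg/mL / 1152 = 0.001736 mg/mL = 1.74 mg/L

1.74 mg/L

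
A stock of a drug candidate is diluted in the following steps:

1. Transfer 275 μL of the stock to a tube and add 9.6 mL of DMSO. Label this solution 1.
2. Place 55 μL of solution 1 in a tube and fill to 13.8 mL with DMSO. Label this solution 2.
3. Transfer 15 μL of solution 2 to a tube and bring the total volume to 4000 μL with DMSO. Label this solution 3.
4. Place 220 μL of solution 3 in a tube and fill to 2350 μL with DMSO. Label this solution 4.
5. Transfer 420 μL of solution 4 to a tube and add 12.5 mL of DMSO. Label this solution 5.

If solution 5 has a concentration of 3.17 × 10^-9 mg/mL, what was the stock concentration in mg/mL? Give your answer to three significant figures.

Step 1: 275 μL + 9.6 mL = 9875 μL total → factor 9875/275 = 35.909
Step 2: 55 μL brought to 13.8 mL → factor 13800/55 = 250.91
Step 3: 15 μL brought to 4000 μL → factor 4000/15 = 266.67
Step 4: 220 μL brought to 2350 μL → factor 2350/220 = 10.682
Step 5: 420 μL + 12.5 mL = 12920 μL total → factor 12920/420 = 30.762
Overall dilution factor = 35.909 × 250.91 × 266.67 × 10.682 × 30.762 = 7.8949 × 10^8
Stock = 3.17 × 10^-9 mg/mL × 7.8949 × 10^8 = 2.50 mg/mL

2.50 mg/mL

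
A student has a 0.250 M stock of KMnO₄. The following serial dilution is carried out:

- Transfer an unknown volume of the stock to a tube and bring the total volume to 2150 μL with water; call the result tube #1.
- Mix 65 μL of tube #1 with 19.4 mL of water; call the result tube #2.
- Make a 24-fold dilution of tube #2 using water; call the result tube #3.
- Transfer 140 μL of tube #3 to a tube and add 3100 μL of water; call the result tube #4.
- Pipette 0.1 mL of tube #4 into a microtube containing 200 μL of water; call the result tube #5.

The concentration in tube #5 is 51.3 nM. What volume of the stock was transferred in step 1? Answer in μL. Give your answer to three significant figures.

220 μL

Step 1: v brought to 2150 μL → factor = 2150 μL/v
Step 2: 65 μL + 19.4 mL = 19465 μL total → factor 19465/65 = 299.46
Step 3: 24-fold → factor 24
Step 4: 140 μL + 3100 μL = 3240 μL total → factor 3240/140 = 23.143
Step 5: 0.1 mL + 200 μL = 0.3 mL total → factor 0.3/0.1 = 3
Product of known-step factors = 4.9899 × 10^5
Overall factor = 0.250 M / (51.3 nM) = 4.8733 × 10^6
Step-1 factor = 4.8733 × 10^6 / 4.9899 × 10^5 = 9.7663
v = 2150 μL / 9.7663 = 220 μL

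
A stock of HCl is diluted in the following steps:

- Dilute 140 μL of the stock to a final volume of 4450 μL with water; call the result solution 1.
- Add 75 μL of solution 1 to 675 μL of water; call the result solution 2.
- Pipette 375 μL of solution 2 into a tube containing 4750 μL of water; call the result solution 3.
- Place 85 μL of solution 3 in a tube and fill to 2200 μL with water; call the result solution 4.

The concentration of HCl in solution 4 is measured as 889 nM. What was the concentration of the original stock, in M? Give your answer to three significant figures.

0.100 M

Step 1: 140 μL brought to 4450 μL → factor 4450/140 = 31.786
Step 2: 75 μL + 675 μL = 750 μL total → factor 750/75 = 10
Step 3: 375 μL + 4750 μL = 5125 μL total → factor 5125/375 = 13.667
Step 4: 85 μL brought to 2200 μL → factor 2200/85 = 25.882
Overall dilution factor = 31.786 × 10 × 13.667 × 25.882 = 1.1243 × 10^5
Stock = 889 nM × 1.1243 × 10^5 = 9.995 × 10^7 nM = 0.100 M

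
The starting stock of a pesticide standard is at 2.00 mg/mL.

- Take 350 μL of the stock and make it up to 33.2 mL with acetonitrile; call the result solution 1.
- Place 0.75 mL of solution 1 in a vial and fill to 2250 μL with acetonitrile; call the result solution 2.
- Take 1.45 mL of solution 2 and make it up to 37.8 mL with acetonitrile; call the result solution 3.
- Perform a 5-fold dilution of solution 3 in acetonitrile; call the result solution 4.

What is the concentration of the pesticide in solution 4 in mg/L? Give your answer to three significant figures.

0.0539 mg/L

Step 1: 350 μL brought to 33.2 mL → factor 33200/350 = 94.857
Step 2: 0.75 mL brought to 2250 μL → factor 2.25/0.75 = 3
Step 3: 1.45 mL brought to 37.8 mL → factor 37.8/1.45 = 26.069
Step 4: 5-fold → factor 5
Overall dilution factor = 94.857 × 3 × 26.069 × 5 = 37092
Final = 2.00 mg/mL / 37092 = 5.392 × 10^-5 mg/mL = 0.0539 mg/L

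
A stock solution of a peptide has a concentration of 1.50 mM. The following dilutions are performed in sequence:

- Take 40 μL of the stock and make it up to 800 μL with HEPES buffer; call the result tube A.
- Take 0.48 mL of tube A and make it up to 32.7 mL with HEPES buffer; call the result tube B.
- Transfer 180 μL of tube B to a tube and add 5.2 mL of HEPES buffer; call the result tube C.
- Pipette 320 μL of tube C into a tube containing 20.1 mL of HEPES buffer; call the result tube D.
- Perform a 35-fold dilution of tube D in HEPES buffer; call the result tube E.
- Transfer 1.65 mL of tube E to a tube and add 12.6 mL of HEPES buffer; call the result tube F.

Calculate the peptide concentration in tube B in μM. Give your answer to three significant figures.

1.10 μM

Step 1: 40 μL brought to 800 μL → factor 800/40 = 20
Step 2: 0.48 mL brought to 32.7 mL → factor 32.7/0.48 = 68.125
Dilution factor through tube B = 20 × 68.125 = 1362.5
[tube B] = 1.50 mM / 1362.5 = 0.001101 mM = 1.10 μM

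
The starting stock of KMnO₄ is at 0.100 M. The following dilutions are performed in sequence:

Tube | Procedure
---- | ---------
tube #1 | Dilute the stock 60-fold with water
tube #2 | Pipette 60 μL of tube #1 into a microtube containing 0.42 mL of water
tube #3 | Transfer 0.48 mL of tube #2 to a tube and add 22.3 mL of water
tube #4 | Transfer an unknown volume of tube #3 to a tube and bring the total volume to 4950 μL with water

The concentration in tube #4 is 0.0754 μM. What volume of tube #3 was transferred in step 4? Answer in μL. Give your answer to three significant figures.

85.0 μL

Step 1: 60-fold → factor 60
Step 2: 60 μL + 0.42 mL = 480 μL total → factor 480/60 = 8
Step 3: 0.48 mL + 22.3 mL = 22.78 mL total → factor 22.78/0.48 = 47.458
Step 4: v brought to 4950 μL → factor = 4950 μL/v
Product of known-step factors = 22780
Overall factor = 0.100 M / (0.0754 μM) = 1.3263 × 10^6
Step-4 factor = 1.3263 × 10^6 / 22780 = 58.22
v = 4950 μL / 58.22 = 85.0 μL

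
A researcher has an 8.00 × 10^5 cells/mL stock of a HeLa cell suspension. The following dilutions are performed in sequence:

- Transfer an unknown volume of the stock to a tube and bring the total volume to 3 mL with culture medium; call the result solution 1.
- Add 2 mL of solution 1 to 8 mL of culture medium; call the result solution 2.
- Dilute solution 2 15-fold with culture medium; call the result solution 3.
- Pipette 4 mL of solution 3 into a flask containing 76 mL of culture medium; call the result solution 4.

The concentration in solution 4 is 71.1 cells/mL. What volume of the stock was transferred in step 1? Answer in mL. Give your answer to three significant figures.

0.400 mL

Step 1: v brought to 3 mL → factor = 3 mL/v
Step 2: 2 mL + 8 mL = 10 mL total → factor 10/2 = 5
Step 3: 15-fold → factor 15
Step 4: 4 mL + 76 mL = 80 mL total → factor 80/4 = 20
Product of known-step factors = 1500
Overall factor = 8.00 × 10^5 cells/mL / (71.1 cells/mL) = 11252
Step-1 factor = 11252 / 1500 = 7.5012
v = 3 mL / 7.5012 = 0.400 mL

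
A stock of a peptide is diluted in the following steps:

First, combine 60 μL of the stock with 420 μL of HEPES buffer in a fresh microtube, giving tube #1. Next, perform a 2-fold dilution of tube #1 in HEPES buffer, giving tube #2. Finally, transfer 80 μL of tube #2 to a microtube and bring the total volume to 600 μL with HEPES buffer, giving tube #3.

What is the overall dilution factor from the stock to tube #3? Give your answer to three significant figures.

Step 1: 60 μL + 420 μL = 480 μL total → factor 480/60 = 8
Step 2: 2-fold → factor 2
Step 3: 80 μL brought to 600 μL → factor 600/80 = 7.5
Overall dilution factor = 8 × 2 × 7.5 = 120

120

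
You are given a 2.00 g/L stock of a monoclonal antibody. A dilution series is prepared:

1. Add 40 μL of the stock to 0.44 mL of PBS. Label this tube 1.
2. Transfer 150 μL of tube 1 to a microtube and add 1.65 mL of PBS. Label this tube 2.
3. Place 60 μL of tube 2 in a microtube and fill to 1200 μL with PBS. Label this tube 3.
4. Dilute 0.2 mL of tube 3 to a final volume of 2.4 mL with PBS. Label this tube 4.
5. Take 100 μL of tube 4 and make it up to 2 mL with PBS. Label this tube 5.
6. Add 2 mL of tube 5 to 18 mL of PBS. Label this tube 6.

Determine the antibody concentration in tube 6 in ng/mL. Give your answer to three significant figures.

0.289 ng/mL

Step 1: 40 μL + 0.44 mL = 480 μL total → factor 480/40 = 12
Step 2: 150 μL + 1.65 mL = 1800 μL total → factor 1800/150 = 12
Step 3: 60 μL brought to 1200 μL → factor 1200/60 = 20
Step 4: 0.2 mL brought to 2.4 mL → factor 2.4/0.2 = 12
Step 5: 100 μL brought to 2 mL → factor 2000/100 = 20
Step 6: 2 mL + 18 mL = 20 mL total → factor 20/2 = 10
Overall dilution factor = 12 × 12 × 20 × 12 × 20 × 10 = 6.912 × 10^6
Final = 2.00 g/L / 6.912 × 10^6 = 2.894 × 10^-7 g/L = 0.289 ng/mL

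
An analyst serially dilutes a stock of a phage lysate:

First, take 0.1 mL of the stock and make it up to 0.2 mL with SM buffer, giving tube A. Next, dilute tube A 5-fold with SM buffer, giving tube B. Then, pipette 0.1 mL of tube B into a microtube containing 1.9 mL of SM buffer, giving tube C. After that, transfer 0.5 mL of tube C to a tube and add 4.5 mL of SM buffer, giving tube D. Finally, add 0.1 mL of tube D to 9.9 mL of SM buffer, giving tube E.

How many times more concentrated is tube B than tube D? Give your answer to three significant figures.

200

Step 1: 0.1 mL brought to 0.2 mL → factor 0.2/0.1 = 2
Step 2: 5-fold → factor 5
Step 3: 0.1 mL + 1.9 mL = 2 mL total → factor 2/0.1 = 20
Step 4: 0.5 mL + 4.5 mL = 5 mL total → factor 5/0.5 = 10
Dilution factor to tube B = 10; to tube D = 2000
[tube B]/[tube D] = (factor to tube D)/(factor to tube B) = 2000/10 = 200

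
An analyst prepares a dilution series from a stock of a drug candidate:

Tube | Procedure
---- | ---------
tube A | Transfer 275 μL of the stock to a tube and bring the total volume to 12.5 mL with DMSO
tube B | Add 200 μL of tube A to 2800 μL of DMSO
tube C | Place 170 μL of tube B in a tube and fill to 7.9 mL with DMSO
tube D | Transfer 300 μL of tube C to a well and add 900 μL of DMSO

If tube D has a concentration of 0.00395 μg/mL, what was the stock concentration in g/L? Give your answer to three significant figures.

0.501 g/L

Step 1: 275 μL brought to 12.5 mL → factor 12500/275 = 45.455
Step 2: 200 μL + 2800 μL = 3000 μL total → factor 3000/200 = 15
Step 3: 170 μL brought to 7.9 mL → factor 7900/170 = 46.471
Step 4: 300 μL + 900 μL = 1200 μL total → factor 1200/300 = 4
Overall dilution factor = 45.455 × 15 × 46.471 × 4 = 1.2674 × 10^5
Stock = 0.00395 μg/mL × 1.2674 × 10^5 = 500.6 μg/mL = 0.501 g/L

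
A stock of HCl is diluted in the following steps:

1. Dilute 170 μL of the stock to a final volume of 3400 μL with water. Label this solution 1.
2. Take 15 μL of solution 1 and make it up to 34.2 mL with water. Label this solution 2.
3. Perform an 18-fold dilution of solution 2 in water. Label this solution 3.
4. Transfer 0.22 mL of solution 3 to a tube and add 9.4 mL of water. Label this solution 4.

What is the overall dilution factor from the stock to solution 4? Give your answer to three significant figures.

Step 1: 170 μL brought to 3400 μL → factor 3400/170 = 20
Step 2: 15 μL brought to 34.2 mL → factor 34200/15 = 2280
Step 3: 18-fold → factor 18
Step 4: 0.22 mL + 9.4 mL = 9.62 mL total → factor 9.62/0.22 = 43.727
Overall dilution factor = 20 × 2280 × 18 × 43.727 = 3.5891 × 10^7

3.59 × 10^7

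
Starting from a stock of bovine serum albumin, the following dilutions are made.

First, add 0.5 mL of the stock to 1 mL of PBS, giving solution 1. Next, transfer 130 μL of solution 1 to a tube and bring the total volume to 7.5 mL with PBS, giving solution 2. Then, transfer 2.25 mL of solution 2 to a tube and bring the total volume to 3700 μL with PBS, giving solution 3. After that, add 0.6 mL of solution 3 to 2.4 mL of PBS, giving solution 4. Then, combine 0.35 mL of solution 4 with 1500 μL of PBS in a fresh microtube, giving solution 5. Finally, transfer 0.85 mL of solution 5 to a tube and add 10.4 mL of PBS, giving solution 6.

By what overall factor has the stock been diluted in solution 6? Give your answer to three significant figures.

Step 1: 0.5 mL + 1 mL = 1.5 mL total → factor 1.5/0.5 = 3
Step 2: 130 μL brought to 7.5 mL → factor 7500/130 = 57.692
Step 3: 2.25 mL brought to 3700 μL → factor 3.7/2.25 = 1.6444
Step 4: 0.6 mL + 2.4 mL = 3 mL total → factor 3/0.6 = 5
Step 5: 0.35 mL + 1500 μL = 1.85 mL total → factor 1.85/0.35 = 5.2857
Step 6: 0.85 mL + 10.4 mL = 11.25 mL total → factor 11.25/0.85 = 13.235
Overall dilution factor = 3 × 57.692 × 1.6444 × 5 × 5.2857 × 13.235 = 99556

9.96 × 10^4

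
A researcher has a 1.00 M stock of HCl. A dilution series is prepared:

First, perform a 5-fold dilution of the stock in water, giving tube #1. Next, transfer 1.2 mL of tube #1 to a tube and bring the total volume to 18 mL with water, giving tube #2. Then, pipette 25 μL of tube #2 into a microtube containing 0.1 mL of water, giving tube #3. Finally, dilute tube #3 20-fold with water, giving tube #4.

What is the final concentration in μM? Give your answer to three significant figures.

133 μM

Step 1: 5-fold → factor 5
Step 2: 1.2 mL brought to 18 mL → factor 18/1.2 = 15
Step 3: 25 μL + 0.1 mL = 125 μL total → factor 125/25 = 5
Step 4: 20-fold → factor 20
Overall dilution factor = 5 × 15 × 5 × 20 = 7500
Final = 1.00 M / 7500 = 0.0001333 M = 133 μM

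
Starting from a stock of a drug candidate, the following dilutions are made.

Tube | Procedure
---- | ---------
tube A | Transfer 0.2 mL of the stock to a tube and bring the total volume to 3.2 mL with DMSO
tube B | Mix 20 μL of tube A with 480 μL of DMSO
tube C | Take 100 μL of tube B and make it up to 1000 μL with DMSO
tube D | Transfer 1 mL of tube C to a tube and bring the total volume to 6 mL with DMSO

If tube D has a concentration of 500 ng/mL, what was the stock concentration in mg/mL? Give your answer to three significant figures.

12.0 mg/mL

Step 1: 0.2 mL brought to 3.2 mL → factor 3.2/0.2 = 16
Step 2: 20 μL + 480 μL = 500 μL total → factor 500/20 = 25
Step 3: 100 μL brought to 1000 μL → factor 1000/100 = 10
Step 4: 1 mL brought to 6 mL → factor 6/1 = 6
Overall dilution factor = 16 × 25 × 10 × 6 = 24000
Stock = 500 ng/mL × 24000 = 1.200 × 10^7 ng/mL = 12.0 mg/mL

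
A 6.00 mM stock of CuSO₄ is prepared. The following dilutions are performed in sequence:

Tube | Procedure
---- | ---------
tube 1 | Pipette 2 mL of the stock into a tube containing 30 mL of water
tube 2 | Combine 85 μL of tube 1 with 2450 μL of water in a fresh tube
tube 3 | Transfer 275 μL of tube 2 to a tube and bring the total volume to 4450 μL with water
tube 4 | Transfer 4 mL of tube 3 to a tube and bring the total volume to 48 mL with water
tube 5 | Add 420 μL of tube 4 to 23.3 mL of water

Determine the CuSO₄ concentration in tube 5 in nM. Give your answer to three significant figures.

1.15 nM

Step 1: 2 mL + 30 mL = 32 mL total → factor 32/2 = 16
Step 2: 85 μL + 2450 μL = 2535 μL total → factor 2535/85 = 29.824
Step 3: 275 μL brought to 4450 μL → factor 4450/275 = 16.182
Step 4: 4 mL brought to 48 mL → factor 48/4 = 12
Step 5: 420 μL + 23.3 mL = 23720 μL total → factor 23720/420 = 56.476
Overall dilution factor = 16 × 29.824 × 16.182 × 12 × 56.476 = 5.233 × 10^6
Final = 6.00 mM / 5.233 × 10^6 = 1.147 × 10^-6 mM = 1.15 nM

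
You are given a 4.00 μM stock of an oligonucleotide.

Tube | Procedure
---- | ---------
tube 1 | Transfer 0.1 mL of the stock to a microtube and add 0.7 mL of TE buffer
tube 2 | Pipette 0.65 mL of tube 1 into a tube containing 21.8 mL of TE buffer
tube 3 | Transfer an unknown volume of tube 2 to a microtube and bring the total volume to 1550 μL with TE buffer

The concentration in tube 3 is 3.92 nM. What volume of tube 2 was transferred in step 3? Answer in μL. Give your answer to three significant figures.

Step 1: 0.1 mL + 0.7 mL = 0.8 mL total → factor 0.8/0.1 = 8
Step 2: 0.65 mL + 21.8 mL = 22.45 mL total → factor 22.45/0.65 = 34.538
Step 3: v brought to 1550 μL → factor = 1550 μL/v
Product of known-step factors = 276.31
Overall factor = 4.00 μM / (3.92 nM) = 1020.4
Step-3 factor = 1020.4 / 276.31 = 3.693
v = 1550 μL / 3.693 = 420 μL

420 μL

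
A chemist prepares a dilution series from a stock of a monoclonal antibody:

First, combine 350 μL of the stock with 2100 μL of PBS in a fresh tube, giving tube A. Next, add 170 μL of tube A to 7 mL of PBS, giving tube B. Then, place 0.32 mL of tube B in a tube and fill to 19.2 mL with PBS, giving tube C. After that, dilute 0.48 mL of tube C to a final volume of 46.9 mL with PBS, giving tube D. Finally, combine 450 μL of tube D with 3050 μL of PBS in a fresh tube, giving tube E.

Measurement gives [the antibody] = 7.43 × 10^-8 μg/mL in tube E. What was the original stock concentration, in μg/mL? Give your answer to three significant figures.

Step 1: 350 μL + 2100 μL = 2450 μL total → factor 2450/350 = 7
Step 2: 170 μL + 7 mL = 7170 μL total → factor 7170/170 = 42.176
Step 3: 0.32 mL brought to 19.2 mL → factor 19.2/0.32 = 60
Step 4: 0.48 mL brought to 46.9 mL → factor 46.9/0.48 = 97.708
Step 5: 450 μL + 3050 μL = 3500 μL total → factor 3500/450 = 7.7778
Overall dilution factor = 7 × 42.176 × 60 × 97.708 × 7.7778 = 1.3462 × 10^7
Stock = 7.43 × 10^-8 μg/mL × 1.3462 × 10^7 = 1.00 μg/mL

1.00 μg/mL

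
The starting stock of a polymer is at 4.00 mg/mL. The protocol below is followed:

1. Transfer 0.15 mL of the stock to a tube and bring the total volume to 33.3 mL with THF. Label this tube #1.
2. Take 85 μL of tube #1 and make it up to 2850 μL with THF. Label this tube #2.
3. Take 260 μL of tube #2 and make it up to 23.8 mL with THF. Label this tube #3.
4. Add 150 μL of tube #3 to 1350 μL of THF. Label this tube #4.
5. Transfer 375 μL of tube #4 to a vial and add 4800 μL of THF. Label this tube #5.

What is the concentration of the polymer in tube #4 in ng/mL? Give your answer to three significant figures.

0.587 ng/mL

Step 1: 0.15 mL brought to 33.3 mL → factor 33.3/0.15 = 222
Step 2: 85 μL brought to 2850 μL → factor 2850/85 = 33.529
Step 3: 260 μL brought to 23.8 mL → factor 23800/260 = 91.538
Step 4: 150 μL + 1350 μL = 1500 μL total → factor 1500/150 = 10
Dilution factor through tube #4 = 222 × 33.529 × 91.538 × 10 = 6.8137 × 10^6
[tube #4] = 4.00 mg/mL / 6.8137 × 10^6 = 5.871 × 10^-7 mg/mL = 0.587 ng/mL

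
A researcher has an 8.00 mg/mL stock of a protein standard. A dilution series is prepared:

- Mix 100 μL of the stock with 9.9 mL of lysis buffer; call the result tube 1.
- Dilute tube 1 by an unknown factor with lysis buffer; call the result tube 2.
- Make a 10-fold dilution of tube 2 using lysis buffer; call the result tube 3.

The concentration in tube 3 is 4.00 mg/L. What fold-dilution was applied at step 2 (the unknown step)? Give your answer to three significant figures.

2.00-fold

Step 1: 100 μL + 9.9 mL = 10000 μL total → factor 10000/100 = 100
Step 2: unknown factor x
Step 3: 10-fold → factor 10
Product of known-step factors = 1000
Overall factor = 8.00 mg/mL / (4.00 mg/L) = 2000
x = 2000 / 1000 = 2.00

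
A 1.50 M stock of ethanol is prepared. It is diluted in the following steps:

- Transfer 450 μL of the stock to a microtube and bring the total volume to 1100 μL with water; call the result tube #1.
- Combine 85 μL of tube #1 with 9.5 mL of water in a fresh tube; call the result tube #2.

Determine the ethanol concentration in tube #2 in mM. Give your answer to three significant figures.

Step 1: 450 μL brought to 1100 μL → factor 1100/450 = 2.4444
Step 2: 85 μL + 9.5 mL = 9585 μL total → factor 9585/85 = 112.76
Overall dilution factor = 2.4444 × 112.76 = 275.65
Final = 1.50 M / 275.65 = 0.005442 M = 5.44 mM

5.44 mM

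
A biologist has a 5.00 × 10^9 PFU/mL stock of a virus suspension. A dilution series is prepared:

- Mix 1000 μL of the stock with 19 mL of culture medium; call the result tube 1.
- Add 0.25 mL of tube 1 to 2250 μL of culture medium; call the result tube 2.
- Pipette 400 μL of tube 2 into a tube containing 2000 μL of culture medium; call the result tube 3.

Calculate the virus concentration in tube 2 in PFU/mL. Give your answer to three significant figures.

Step 1: 1000 μL + 19 mL = 20000 μL total → factor 20000/1000 = 20
Step 2: 0.25 mL + 2250 μL = 2.5 mL total → factor 2.5/0.25 = 10
Dilution factor through tube 2 = 20 × 10 = 200
[tube 2] = 5.00 × 10^9 PFU/mL / 200 = 2.50 × 10^7 PFU/mL

2.50 × 10^7 PFU/mL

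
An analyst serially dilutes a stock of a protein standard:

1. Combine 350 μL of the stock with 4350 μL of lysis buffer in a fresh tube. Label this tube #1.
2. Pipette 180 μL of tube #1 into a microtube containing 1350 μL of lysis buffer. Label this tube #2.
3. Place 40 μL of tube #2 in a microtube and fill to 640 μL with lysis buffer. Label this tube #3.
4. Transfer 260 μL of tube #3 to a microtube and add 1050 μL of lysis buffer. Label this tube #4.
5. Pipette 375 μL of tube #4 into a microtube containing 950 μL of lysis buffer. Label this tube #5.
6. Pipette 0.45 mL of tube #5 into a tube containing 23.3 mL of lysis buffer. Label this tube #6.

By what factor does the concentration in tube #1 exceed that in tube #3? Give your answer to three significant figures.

Step 1: 350 μL + 4350 μL = 4700 μL total → factor 4700/350 = 13.429
Step 2: 180 μL + 1350 μL = 1530 μL total → factor 1530/180 = 8.5
Step 3: 40 μL brought to 640 μL → factor 640/40 = 16
Dilution factor to tube #1 = 13.429; to tube #3 = 1826.3
[tube #1]/[tube #3] = (factor to tube #3)/(factor to tube #1) = 1826.3/13.429 = 136

136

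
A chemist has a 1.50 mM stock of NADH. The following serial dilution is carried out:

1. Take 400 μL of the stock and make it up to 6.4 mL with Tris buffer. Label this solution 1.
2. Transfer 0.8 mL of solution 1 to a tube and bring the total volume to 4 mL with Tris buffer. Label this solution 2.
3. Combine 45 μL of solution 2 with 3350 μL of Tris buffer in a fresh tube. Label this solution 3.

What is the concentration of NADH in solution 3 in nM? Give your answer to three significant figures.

249 nM

Step 1: 400 μL brought to 6.4 mL → factor 6400/400 = 16
Step 2: 0.8 mL brought to 4 mL → factor 4/0.8 = 5
Step 3: 45 μL + 3350 μL = 3395 μL total → factor 3395/45 = 75.444
Overall dilution factor = 16 × 5 × 75.444 = 6035.6
Final = 1.50 mM / 6035.6 = 0.0002485 mM = 249 nM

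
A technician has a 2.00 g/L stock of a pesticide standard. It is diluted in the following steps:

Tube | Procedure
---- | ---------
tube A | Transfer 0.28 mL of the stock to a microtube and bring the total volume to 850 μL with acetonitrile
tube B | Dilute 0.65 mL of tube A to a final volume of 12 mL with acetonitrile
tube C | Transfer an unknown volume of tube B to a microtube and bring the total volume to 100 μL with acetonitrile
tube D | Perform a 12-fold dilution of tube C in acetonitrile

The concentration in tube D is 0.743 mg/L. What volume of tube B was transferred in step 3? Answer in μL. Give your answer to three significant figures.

Step 1: 0.28 mL brought to 850 μL → factor 0.85/0.28 = 3.0357
Step 2: 0.65 mL brought to 12 mL → factor 12/0.65 = 18.462
Step 3: v brought to 100 μL → factor = 100 μL/v
Step 4: 12-fold → factor 12
Product of known-step factors = 672.53
Overall factor = 2.00 g/L / (0.743 mg/L) = 2691.8
Step-3 factor = 2691.8 / 672.53 = 4.0025
v = 100 μL / 4.0025 = 25.0 μL

25.0 μL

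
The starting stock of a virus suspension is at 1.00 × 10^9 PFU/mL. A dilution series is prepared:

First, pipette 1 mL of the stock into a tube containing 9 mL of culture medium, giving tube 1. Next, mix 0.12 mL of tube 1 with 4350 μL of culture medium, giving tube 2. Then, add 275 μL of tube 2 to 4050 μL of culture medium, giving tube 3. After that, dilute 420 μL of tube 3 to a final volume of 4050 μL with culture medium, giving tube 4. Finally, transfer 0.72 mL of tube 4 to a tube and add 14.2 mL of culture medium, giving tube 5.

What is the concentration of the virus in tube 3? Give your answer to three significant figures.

1.71 × 10^5 PFU/mL

Step 1: 1 mL + 9 mL = 10 mL total → factor 10/1 = 10
Step 2: 0.12 mL + 4350 μL = 4.47 mL total → factor 4.47/0.12 = 37.25
Step 3: 275 μL + 4050 μL = 4325 μL total → factor 4325/275 = 15.727
Dilution factor through tube 3 = 10 × 37.25 × 15.727 = 5858.4
[tube 3] = 1.00 × 10^9 PFU/mL / 5858.4 = 1.71 × 10^5 PFU/mL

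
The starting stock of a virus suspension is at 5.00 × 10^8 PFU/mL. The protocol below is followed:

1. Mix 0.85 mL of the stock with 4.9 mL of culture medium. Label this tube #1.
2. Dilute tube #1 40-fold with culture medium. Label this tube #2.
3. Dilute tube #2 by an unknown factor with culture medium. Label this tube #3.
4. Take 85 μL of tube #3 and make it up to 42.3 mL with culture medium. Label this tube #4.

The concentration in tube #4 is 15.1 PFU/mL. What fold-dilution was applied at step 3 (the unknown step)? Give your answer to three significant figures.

Step 1: 0.85 mL + 4.9 mL = 5.75 mL total → factor 5.75/0.85 = 6.7647
Step 2: 40-fold → factor 40
Step 3: unknown factor x
Step 4: 85 μL brought to 42.3 mL → factor 42300/85 = 497.65
Product of known-step factors = 1.3466 × 10^5
Overall factor = 5.00 × 10^8 PFU/mL / (15.1 PFU/mL) = 3.3113 × 10^7
x = 3.3113 × 10^7 / 1.3466 × 10^5 = 246

246-fold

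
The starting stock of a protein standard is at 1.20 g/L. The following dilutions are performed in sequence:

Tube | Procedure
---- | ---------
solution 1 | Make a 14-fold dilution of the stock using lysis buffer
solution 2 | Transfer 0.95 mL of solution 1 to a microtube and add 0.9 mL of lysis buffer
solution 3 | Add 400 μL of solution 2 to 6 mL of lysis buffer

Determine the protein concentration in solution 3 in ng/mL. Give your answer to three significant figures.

2.75 × 10^3 ng/mL

Step 1: 14-fold → factor 14
Step 2: 0.95 mL + 0.9 mL = 1.85 mL total → factor 1.85/0.95 = 1.9474
Step 3: 400 μL + 6 mL = 6400 μL total → factor 6400/400 = 16
Overall dilution factor = 14 × 1.9474 × 16 = 436.21
Final = 1.20 g/L / 436.21 = 0.002751 g/L = 2.75 × 10^3 ng/mL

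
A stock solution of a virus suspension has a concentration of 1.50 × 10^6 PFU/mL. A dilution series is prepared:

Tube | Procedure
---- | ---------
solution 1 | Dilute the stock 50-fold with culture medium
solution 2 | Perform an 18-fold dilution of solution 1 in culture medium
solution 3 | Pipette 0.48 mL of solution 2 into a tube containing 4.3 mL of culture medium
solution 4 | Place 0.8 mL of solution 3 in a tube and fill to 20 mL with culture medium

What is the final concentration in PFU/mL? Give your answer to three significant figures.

Step 1: 50-fold → factor 50
Step 2: 18-fold → factor 18
Step 3: 0.48 mL + 4.3 mL = 4.78 mL total → factor 4.78/0.48 = 9.9583
Step 4: 0.8 mL brought to 20 mL → factor 20/0.8 = 25
Overall dilution factor = 50 × 18 × 9.9583 × 25 = 2.2406 × 10^5
Final = 1.50 × 10^6 PFU/mL / 2.2406 × 10^5 = 6.69 PFU/mL

6.69 PFU/mL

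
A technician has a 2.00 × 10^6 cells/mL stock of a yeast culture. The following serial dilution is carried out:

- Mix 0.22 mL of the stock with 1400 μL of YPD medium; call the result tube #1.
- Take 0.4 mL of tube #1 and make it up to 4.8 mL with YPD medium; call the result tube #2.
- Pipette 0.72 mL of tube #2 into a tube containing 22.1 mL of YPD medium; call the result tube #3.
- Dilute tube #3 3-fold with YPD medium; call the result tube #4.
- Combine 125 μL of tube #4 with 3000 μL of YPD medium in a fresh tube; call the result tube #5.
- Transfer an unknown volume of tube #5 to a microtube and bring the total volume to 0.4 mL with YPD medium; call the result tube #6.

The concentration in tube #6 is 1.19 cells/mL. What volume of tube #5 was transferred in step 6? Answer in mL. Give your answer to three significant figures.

Step 1: 0.22 mL + 1400 μL = 1.62 mL total → factor 1.62/0.22 = 7.3636
Step 2: 0.4 mL brought to 4.8 mL → factor 4.8/0.4 = 12
Step 3: 0.72 mL + 22.1 mL = 22.82 mL total → factor 22.82/0.72 = 31.694
Step 4: 3-fold → factor 3
Step 5: 125 μL + 3000 μL = 3125 μL total → factor 3125/125 = 25
Step 6: v brought to 0.4 mL → factor = 0.4 mL/v
Product of known-step factors = 2.1005 × 10^5
Overall factor = 2.00 × 10^6 cells/mL / (1.19 cells/mL) = 1.6807 × 10^6
Step-6 factor = 1.6807 × 10^6 / 2.1005 × 10^5 = 8.0014
v = 0.4 mL / 8.0014 = 0.0500 mL

0.0500 mL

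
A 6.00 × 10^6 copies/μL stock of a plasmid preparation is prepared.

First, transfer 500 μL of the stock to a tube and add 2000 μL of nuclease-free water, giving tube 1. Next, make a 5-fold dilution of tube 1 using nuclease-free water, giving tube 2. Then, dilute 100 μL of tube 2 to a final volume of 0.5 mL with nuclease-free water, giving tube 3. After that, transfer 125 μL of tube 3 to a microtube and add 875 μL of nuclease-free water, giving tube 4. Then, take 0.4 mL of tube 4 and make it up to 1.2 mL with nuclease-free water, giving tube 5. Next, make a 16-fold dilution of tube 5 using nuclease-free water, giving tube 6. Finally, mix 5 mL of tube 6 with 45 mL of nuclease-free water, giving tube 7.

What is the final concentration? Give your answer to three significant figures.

12.5 copies/μL

Step 1: 500 μL + 2000 μL = 2500 μL total → factor 2500/500 = 5
Step 2: 5-fold → factor 5
Step 3: 100 μL brought to 0.5 mL → factor 500/100 = 5
Step 4: 125 μL + 875 μL = 1000 μL total → factor 1000/125 = 8
Step 5: 0.4 mL brought to 1.2 mL → factor 1.2/0.4 = 3
Step 6: 16-fold → factor 16
Step 7: 5 mL + 45 mL = 50 mL total → factor 50/5 = 10
Overall dilution factor = 5 × 5 × 5 × 8 × 3 × 16 × 10 = 4.8 × 10^5
Final = 6.00 × 10^6 copies/μL / 4.8 × 10^5 = 12.5 copies/μL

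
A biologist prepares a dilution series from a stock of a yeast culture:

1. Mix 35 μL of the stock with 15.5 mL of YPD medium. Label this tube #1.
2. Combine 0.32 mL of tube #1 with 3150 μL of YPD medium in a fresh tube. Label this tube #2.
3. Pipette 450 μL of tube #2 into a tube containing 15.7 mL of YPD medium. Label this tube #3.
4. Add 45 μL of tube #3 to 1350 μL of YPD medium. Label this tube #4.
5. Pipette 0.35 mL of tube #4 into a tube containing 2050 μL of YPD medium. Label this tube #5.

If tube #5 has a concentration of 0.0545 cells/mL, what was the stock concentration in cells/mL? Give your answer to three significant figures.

Step 1: 35 μL + 15.5 mL = 15535 μL total → factor 15535/35 = 443.86
Step 2: 0.32 mL + 3150 μL = 3.47 mL total → factor 3.47/0.32 = 10.844
Step 3: 450 μL + 15.7 mL = 16150 μL total → factor 16150/450 = 35.889
Step 4: 45 μL + 1350 μL = 1395 μL total → factor 1395/45 = 31
Step 5: 0.35 mL + 2050 μL = 2.4 mL total → factor 2.4/0.35 = 6.8571
Overall dilution factor = 443.86 × 10.844 × 35.889 × 31 × 6.8571 = 3.6719 × 10^7
Stock = 0.0545 cells/mL × 3.6719 × 10^7 = 2.00 × 10^6 cells/mL

2.00 × 10^6 cells/mL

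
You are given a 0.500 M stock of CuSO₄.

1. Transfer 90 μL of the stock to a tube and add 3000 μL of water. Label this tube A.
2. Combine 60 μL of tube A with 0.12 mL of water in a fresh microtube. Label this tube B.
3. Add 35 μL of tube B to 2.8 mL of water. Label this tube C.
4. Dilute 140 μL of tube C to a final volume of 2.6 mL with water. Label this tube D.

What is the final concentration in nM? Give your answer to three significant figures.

Step 1: 90 μL + 3000 μL = 3090 μL total → factor 3090/90 = 34.333
Step 2: 60 μL + 0.12 mL = 180 μL total → factor 180/60 = 3
Step 3: 35 μL + 2.8 mL = 2835 μL total → factor 2835/35 = 81
Step 4: 140 μL brought to 2.6 mL → factor 2600/140 = 18.571
Overall dilution factor = 34.333 × 3 × 81 × 18.571 = 1.5494 × 10^5
Final = 0.500 M / 1.5494 × 10^5 = 3.227 × 10^-6 M = 3.23 × 10^3 nM

3.23 × 10^3 nM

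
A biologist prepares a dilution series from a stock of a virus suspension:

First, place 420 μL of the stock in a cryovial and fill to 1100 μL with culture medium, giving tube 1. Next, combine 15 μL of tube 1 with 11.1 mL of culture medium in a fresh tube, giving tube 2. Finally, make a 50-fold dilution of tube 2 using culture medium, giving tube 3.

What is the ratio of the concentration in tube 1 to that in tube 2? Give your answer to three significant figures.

741

Step 1: 420 μL brought to 1100 μL → factor 1100/420 = 2.619
Step 2: 15 μL + 11.1 mL = 11115 μL total → factor 11115/15 = 741
Dilution factor to tube 1 = 2.619; to tube 2 = 1940.7
[tube 1]/[tube 2] = (factor to tube 2)/(factor to tube 1) = 1940.7/2.619 = 741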